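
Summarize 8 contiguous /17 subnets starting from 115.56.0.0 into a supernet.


Original prefix: /17
Number of subnets: 8 = 2^3
New prefix = 17 - 3 = 14
Supernet: 115.56.0.0/14


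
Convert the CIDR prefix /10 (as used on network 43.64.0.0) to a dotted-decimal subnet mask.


/10 means 10 network bits, 22 host bits
Binary: 11111111110000000000000000000000
Mask: 255.192.0.0


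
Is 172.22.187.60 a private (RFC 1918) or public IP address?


RFC 1918 private ranges:
  10.0.0.0/8 (10.0.0.0 - 10.255.255.255)
  172.16.0.0/12 (172.16.0.0 - 172.31.255.255)
  192.168.0.0/16 (192.168.0.0 - 192.168.255.255)
Private (in 172.16.0.0/12)


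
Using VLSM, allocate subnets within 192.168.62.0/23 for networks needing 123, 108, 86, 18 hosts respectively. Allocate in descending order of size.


123 hosts -> /25 (126 usable): 192.168.62.0/25
108 hosts -> /25 (126 usable): 192.168.62.128/25
86 hosts -> /25 (126 usable): 192.168.63.0/25
18 hosts -> /27 (30 usable): 192.168.63.128/27
Allocation: 192.168.62.0/25 (123 hosts, 126 usable); 192.168.62.128/25 (108 hosts, 126 usable); 192.168.63.0/25 (86 hosts, 126 usable); 192.168.63.128/27 (18 hosts, 30 usable)


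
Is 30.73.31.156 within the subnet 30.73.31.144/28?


Subnet network: 30.73.31.144
Test IP AND mask: 30.73.31.144
Yes, 30.73.31.156 is in 30.73.31.144/28


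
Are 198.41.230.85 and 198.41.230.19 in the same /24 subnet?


Mask: 255.255.255.0
198.41.230.85 AND mask = 198.41.230.0
198.41.230.19 AND mask = 198.41.230.0
Yes, same subnet (198.41.230.0)


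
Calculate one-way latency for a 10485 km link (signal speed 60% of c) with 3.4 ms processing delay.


Speed = 0.6 * 3e5 km/s = 180000 km/s
Propagation delay = 10485 / 180000 = 0.0583 s = 58.25 ms
Processing delay = 3.4 ms
Total one-way latency = 61.65 ms


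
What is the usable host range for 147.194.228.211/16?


Network: 147.194.0.0
Broadcast: 147.194.255.255
First usable = network + 1
Last usable = broadcast - 1
Range: 147.194.0.1 to 147.194.255.254


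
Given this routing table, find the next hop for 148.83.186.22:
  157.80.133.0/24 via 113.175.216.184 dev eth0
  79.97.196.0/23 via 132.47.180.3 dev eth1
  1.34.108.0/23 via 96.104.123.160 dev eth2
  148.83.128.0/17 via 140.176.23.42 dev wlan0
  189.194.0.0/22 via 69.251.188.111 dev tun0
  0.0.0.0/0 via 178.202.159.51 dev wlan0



Longest prefix match for 148.83.186.22:
  /24 157.80.133.0: no
  /23 79.97.196.0: no
  /23 1.34.108.0: no
  /17 148.83.128.0: MATCH
  /22 189.194.0.0: no
  /0 0.0.0.0: MATCH
Selected: next-hop 140.176.23.42 via wlan0 (matched /17)


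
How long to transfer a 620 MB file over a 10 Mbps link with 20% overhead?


Effective throughput = 10 * (1 - 20/100) = 8 Mbps
File size in Mb = 620 * 8 = 4960 Mb
Time = 4960 / 8
Time = 620 seconds


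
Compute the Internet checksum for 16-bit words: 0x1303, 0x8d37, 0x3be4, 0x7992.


Sum all words (with carry folding):
+ 0x1303 = 0x1303
+ 0x8d37 = 0xa03a
+ 0x3be4 = 0xdc1e
+ 0x7992 = 0x55b1
One's complement: ~0x55b1
Checksum = 0xaa4e


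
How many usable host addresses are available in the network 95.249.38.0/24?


Host bits = 32 - 24 = 8
Total addresses = 2^8 = 256
Usable = total - 2 (network and broadcast)
Usable hosts: 254


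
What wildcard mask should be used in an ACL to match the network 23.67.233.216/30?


Subnet mask: 255.255.255.252
Wildcard = 255.255.255.255 - subnet mask
255 - 255 = 0
255 - 255 = 0
255 - 255 = 0
255 - 252 = 3
Wildcard: 0.0.0.3


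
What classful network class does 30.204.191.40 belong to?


First octet: 30
Binary: 00011110
0xxxxxxx -> Class A (1-126)
Class A, default mask 255.0.0.0 (/8)


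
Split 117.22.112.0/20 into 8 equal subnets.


New prefix = 20 + 3 = 23
Each subnet has 512 addresses
  117.22.112.0/23
  117.22.114.0/23
  117.22.116.0/23
  117.22.118.0/23
  117.22.120.0/23
  117.22.122.0/23
  117.22.124.0/23
  117.22.126.0/23
Subnets: 117.22.112.0/23, 117.22.114.0/23, 117.22.116.0/23, 117.22.118.0/23, 117.22.120.0/23, 117.22.122.0/23, 117.22.124.0/23, 117.22.126.0/23


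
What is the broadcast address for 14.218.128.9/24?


Network: 14.218.128.0/24
Host bits = 8
Set all host bits to 1:
Broadcast: 14.218.128.255


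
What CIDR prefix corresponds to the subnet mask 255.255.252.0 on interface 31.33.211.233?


Binary: 11111111.11111111.11111100.00000000
Count leading 1s
Prefix: /22


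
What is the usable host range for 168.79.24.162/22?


Network: 168.79.24.0
Broadcast: 168.79.27.255
First usable = network + 1
Last usable = broadcast - 1
Range: 168.79.24.1 to 168.79.27.254


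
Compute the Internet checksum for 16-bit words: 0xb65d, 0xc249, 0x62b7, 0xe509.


Sum all words (with carry folding):
+ 0xb65d = 0xb65d
+ 0xc249 = 0x78a7
+ 0x62b7 = 0xdb5e
+ 0xe509 = 0xc068
One's complement: ~0xc068
Checksum = 0x3f97


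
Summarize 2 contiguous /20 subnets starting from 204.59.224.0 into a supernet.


Original prefix: /20
Number of subnets: 2 = 2^1
New prefix = 20 - 1 = 19
Supernet: 204.59.224.0/19


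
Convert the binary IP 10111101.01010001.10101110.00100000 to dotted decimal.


10111101 = 189
01010001 = 81
10101110 = 174
00100000 = 32
IP: 189.81.174.32


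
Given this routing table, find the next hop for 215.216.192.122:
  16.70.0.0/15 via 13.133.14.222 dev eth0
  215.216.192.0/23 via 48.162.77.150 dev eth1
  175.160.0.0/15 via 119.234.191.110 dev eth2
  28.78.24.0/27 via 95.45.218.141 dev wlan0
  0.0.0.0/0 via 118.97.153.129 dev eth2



Longest prefix match for 215.216.192.122:
  /15 16.70.0.0: no
  /23 215.216.192.0: MATCH
  /15 175.160.0.0: no
  /27 28.78.24.0: no
  /0 0.0.0.0: MATCH
Selected: next-hop 48.162.77.150 via eth1 (matched /23)


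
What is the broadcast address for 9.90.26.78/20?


Network: 9.90.16.0/20
Host bits = 12
Set all host bits to 1:
Broadcast: 9.90.31.255


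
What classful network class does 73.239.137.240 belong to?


First octet: 73
Binary: 01001001
0xxxxxxx -> Class A (1-126)
Class A, default mask 255.0.0.0 (/8)


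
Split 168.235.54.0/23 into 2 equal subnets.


New prefix = 23 + 1 = 24
Each subnet has 256 addresses
  168.235.54.0/24
  168.235.55.0/24
Subnets: 168.235.54.0/24, 168.235.55.0/24


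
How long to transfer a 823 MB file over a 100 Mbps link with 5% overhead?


Effective throughput = 100 * (1 - 5/100) = 95 Mbps
File size in Mb = 823 * 8 = 6584 Mb
Time = 6584 / 95
Time = 69.3053 seconds


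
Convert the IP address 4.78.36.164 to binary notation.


4 = 00000100
78 = 01001110
36 = 00100100
164 = 10100100
Binary: 00000100.01001110.00100100.10100100


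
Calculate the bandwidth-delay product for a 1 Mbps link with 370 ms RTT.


BDP = bandwidth * RTT
= 1 Mbps * 370 ms
= 1 * 1e6 * 370 / 1000 bits
= 370000 bits
= 46250 bytes
= 45.166 KB
BDP = 370000 bits (46250 bytes)


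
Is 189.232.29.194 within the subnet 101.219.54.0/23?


Subnet network: 101.219.54.0
Test IP AND mask: 189.232.28.0
No, 189.232.29.194 is not in 101.219.54.0/23


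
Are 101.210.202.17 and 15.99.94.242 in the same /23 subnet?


Mask: 255.255.254.0
101.210.202.17 AND mask = 101.210.202.0
15.99.94.242 AND mask = 15.99.94.0
No, different subnets (101.210.202.0 vs 15.99.94.0)


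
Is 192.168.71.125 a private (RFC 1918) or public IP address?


RFC 1918 private ranges:
  10.0.0.0/8 (10.0.0.0 - 10.255.255.255)
  172.16.0.0/12 (172.16.0.0 - 172.31.255.255)
  192.168.0.0/16 (192.168.0.0 - 192.168.255.255)
Private (in 192.168.0.0/16)


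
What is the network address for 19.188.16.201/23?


IP:   00010011.10111100.00010000.11001001
Mask: 11111111.11111111.11111110.00000000
AND operation:
Net:  00010011.10111100.00010000.00000000
Network: 19.188.16.0/23


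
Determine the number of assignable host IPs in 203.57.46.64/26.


Host bits = 32 - 26 = 6
Total addresses = 2^6 = 64
Usable = total - 2 (network and broadcast)
Usable hosts: 62


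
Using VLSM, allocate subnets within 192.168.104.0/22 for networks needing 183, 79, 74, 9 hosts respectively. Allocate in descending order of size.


183 hosts -> /24 (254 usable): 192.168.104.0/24
79 hosts -> /25 (126 usable): 192.168.105.0/25
74 hosts -> /25 (126 usable): 192.168.105.128/25
9 hosts -> /28 (14 usable): 192.168.106.0/28
Allocation: 192.168.104.0/24 (183 hosts, 254 usable); 192.168.105.0/25 (79 hosts, 126 usable); 192.168.105.128/25 (74 hosts, 126 usable); 192.168.106.0/28 (9 hosts, 14 usable)


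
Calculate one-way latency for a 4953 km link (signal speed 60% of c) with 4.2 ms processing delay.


Speed = 0.6 * 3e5 km/s = 180000 km/s
Propagation delay = 4953 / 180000 = 0.0275 s = 27.5167 ms
Processing delay = 4.2 ms
Total one-way latency = 31.7167 ms


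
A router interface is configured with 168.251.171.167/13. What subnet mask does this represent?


/13 means 13 network bits, 19 host bits
Binary: 11111111111110000000000000000000
Mask: 255.248.0.0


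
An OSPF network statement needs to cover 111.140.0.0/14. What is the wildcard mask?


Subnet mask: 255.252.0.0
Wildcard = 255.255.255.255 - subnet mask
255 - 255 = 0
255 - 252 = 3
255 - 0 = 255
255 - 0 = 255
Wildcard: 0.3.255.255


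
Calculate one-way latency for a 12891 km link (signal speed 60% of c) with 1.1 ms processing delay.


Speed = 0.6 * 3e5 km/s = 180000 km/s
Propagation delay = 12891 / 180000 = 0.0716 s = 71.6167 ms
Processing delay = 1.1 ms
Total one-way latency = 72.7167 ms


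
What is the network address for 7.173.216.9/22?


IP:   00000111.10101101.11011000.00001001
Mask: 11111111.11111111.11111100.00000000
AND operation:
Net:  00000111.10101101.11011000.00000000
Network: 7.173.216.0/22


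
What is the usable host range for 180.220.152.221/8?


Network: 180.0.0.0
Broadcast: 180.255.255.255
First usable = network + 1
Last usable = broadcast - 1
Range: 180.0.0.1 to 180.255.255.254


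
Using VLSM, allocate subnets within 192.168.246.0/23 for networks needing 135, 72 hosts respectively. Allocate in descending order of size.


135 hosts -> /24 (254 usable): 192.168.246.0/24
72 hosts -> /25 (126 usable): 192.168.247.0/25
Allocation: 192.168.246.0/24 (135 hosts, 254 usable); 192.168.247.0/25 (72 hosts, 126 usable)


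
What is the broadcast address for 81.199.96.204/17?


Network: 81.199.0.0/17
Host bits = 15
Set all host bits to 1:
Broadcast: 81.199.127.255


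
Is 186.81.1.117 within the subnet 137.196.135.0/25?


Subnet network: 137.196.135.0
Test IP AND mask: 186.81.1.0
No, 186.81.1.117 is not in 137.196.135.0/25


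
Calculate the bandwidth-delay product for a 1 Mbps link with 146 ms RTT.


BDP = bandwidth * RTT
= 1 Mbps * 146 ms
= 1 * 1e6 * 146 / 1000 bits
= 146000 bits
= 18250 bytes
= 17.8223 KB
BDP = 146000 bits (18250 bytes)


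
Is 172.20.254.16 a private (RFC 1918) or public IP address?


RFC 1918 private ranges:
  10.0.0.0/8 (10.0.0.0 - 10.255.255.255)
  172.16.0.0/12 (172.16.0.0 - 172.31.255.255)
  192.168.0.0/16 (192.168.0.0 - 192.168.255.255)
Private (in 172.16.0.0/12)


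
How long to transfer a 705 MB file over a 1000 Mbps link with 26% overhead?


Effective throughput = 1000 * (1 - 26/100) = 740 Mbps
File size in Mb = 705 * 8 = 5640 Mb
Time = 5640 / 740
Time = 7.6216 seconds


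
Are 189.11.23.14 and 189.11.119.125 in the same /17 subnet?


Mask: 255.255.128.0
189.11.23.14 AND mask = 189.11.0.0
189.11.119.125 AND mask = 189.11.0.0
Yes, same subnet (189.11.0.0)


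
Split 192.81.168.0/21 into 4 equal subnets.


New prefix = 21 + 2 = 23
Each subnet has 512 addresses
  192.81.168.0/23
  192.81.170.0/23
  192.81.172.0/23
  192.81.174.0/23
Subnets: 192.81.168.0/23, 192.81.170.0/23, 192.81.172.0/23, 192.81.174.0/23


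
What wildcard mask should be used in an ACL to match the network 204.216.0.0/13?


Subnet mask: 255.248.0.0
Wildcard = 255.255.255.255 - subnet mask
255 - 255 = 0
255 - 248 = 7
255 - 0 = 255
255 - 0 = 255
Wildcard: 0.7.255.255


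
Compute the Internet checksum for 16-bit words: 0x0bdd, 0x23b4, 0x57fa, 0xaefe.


Sum all words (with carry folding):
+ 0x0bdd = 0x0bdd
+ 0x23b4 = 0x2f91
+ 0x57fa = 0x878b
+ 0xaefe = 0x368a
One's complement: ~0x368a
Checksum = 0xc975


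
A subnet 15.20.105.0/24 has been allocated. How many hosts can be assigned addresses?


Host bits = 32 - 24 = 8
Total addresses = 2^8 = 256
Usable = total - 2 (network and broadcast)
Usable hosts: 254


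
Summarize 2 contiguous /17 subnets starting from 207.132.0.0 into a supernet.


Original prefix: /17
Number of subnets: 2 = 2^1
New prefix = 17 - 1 = 16
Supernet: 207.132.0.0/16


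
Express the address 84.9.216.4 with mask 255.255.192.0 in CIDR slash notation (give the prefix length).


Binary: 11111111.11111111.11000000.00000000
Count leading 1s
Prefix: /18


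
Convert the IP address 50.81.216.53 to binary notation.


50 = 00110010
81 = 01010001
216 = 11011000
53 = 00110101
Binary: 00110010.01010001.11011000.00110101


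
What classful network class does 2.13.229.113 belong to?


First octet: 2
Binary: 00000010
0xxxxxxx -> Class A (1-126)
Class A, default mask 255.0.0.0 (/8)


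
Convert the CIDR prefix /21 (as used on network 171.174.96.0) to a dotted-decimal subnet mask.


/21 means 21 network bits, 11 host bits
Binary: 11111111111111111111100000000000
Mask: 255.255.248.0


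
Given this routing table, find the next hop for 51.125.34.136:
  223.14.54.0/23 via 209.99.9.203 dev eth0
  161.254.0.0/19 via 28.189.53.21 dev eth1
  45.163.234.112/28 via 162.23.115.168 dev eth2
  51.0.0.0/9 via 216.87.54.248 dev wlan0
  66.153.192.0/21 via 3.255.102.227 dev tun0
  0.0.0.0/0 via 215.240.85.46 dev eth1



Longest prefix match for 51.125.34.136:
  /23 223.14.54.0: no
  /19 161.254.0.0: no
  /28 45.163.234.112: no
  /9 51.0.0.0: MATCH
  /21 66.153.192.0: no
  /0 0.0.0.0: MATCH
Selected: next-hop 216.87.54.248 via wlan0 (matched /9)


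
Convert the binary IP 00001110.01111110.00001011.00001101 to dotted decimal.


00001110 = 14
01111110 = 126
00001011 = 11
00001101 = 13
IP: 14.126.11.13


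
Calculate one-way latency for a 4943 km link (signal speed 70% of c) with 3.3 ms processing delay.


Speed = 0.7 * 3e5 km/s = 210000 km/s
Propagation delay = 4943 / 210000 = 0.0235 s = 23.5381 ms
Processing delay = 3.3 ms
Total one-way latency = 26.8381 ms


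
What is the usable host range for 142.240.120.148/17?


Network: 142.240.0.0
Broadcast: 142.240.127.255
First usable = network + 1
Last usable = broadcast - 1
Range: 142.240.0.1 to 142.240.127.254


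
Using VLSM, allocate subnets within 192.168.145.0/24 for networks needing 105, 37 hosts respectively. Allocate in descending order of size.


105 hosts -> /25 (126 usable): 192.168.145.0/25
37 hosts -> /26 (62 usable): 192.168.145.128/26
Allocation: 192.168.145.0/25 (105 hosts, 126 usable); 192.168.145.128/26 (37 hosts, 62 usable)


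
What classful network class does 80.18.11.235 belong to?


First octet: 80
Binary: 01010000
0xxxxxxx -> Class A (1-126)
Class A, default mask 255.0.0.0 (/8)


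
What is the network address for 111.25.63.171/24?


IP:   01101111.00011001.00111111.10101011
Mask: 11111111.11111111.11111111.00000000
AND operation:
Net:  01101111.00011001.00111111.00000000
Network: 111.25.63.0/24


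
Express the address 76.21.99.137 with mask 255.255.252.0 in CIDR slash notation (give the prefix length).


Binary: 11111111.11111111.11111100.00000000
Count leading 1s
Prefix: /22


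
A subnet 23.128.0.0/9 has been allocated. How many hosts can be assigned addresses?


Host bits = 32 - 9 = 23
Total addresses = 2^23 = 8388608
Usable = total - 2 (network and broadcast)
Usable hosts: 8388606


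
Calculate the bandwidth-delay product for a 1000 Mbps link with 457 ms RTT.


BDP = bandwidth * RTT
= 1000 Mbps * 457 ms
= 1000 * 1e6 * 457 / 1000 bits
= 457000000 bits
= 57125000 bytes
= 55786.1328 KB
BDP = 457000000 bits (57125000 bytes)


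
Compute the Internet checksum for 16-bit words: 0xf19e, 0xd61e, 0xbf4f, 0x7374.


Sum all words (with carry folding):
+ 0xf19e = 0xf19e
+ 0xd61e = 0xc7bd
+ 0xbf4f = 0x870d
+ 0x7374 = 0xfa81
One's complement: ~0xfa81
Checksum = 0x057e


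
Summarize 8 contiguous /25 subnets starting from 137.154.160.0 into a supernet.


Original prefix: /25
Number of subnets: 8 = 2^3
New prefix = 25 - 3 = 22
Supernet: 137.154.160.0/22


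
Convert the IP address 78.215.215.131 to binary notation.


78 = 01001110
215 = 11010111
215 = 11010111
131 = 10000011
Binary: 01001110.11010111.11010111.10000011


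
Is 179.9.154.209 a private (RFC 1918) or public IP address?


RFC 1918 private ranges:
  10.0.0.0/8 (10.0.0.0 - 10.255.255.255)
  172.16.0.0/12 (172.16.0.0 - 172.31.255.255)
  192.168.0.0/16 (192.168.0.0 - 192.168.255.255)
Public (not in any RFC 1918 range)


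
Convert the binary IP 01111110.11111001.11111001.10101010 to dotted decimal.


01111110 = 126
11111001 = 249
11111001 = 249
10101010 = 170
IP: 126.249.249.170


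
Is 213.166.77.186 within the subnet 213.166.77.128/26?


Subnet network: 213.166.77.128
Test IP AND mask: 213.166.77.128
Yes, 213.166.77.186 is in 213.166.77.128/26


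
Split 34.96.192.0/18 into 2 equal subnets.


New prefix = 18 + 1 = 19
Each subnet has 8192 addresses
  34.96.192.0/19
  34.96.224.0/19
Subnets: 34.96.192.0/19, 34.96.224.0/19


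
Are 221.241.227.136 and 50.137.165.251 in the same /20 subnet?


Mask: 255.255.240.0
221.241.227.136 AND mask = 221.241.224.0
50.137.165.251 AND mask = 50.137.160.0
No, different subnets (221.241.224.0 vs 50.137.160.0)


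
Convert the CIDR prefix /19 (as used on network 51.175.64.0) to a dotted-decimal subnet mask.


/19 means 19 network bits, 13 host bits
Binary: 11111111111111111110000000000000
Mask: 255.255.224.0


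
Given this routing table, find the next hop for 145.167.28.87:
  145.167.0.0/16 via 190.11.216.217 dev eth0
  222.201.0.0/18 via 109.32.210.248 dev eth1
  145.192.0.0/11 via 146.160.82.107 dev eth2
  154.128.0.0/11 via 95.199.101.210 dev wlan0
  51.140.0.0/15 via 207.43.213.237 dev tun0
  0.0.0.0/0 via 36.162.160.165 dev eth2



Longest prefix match for 145.167.28.87:
  /16 145.167.0.0: MATCH
  /18 222.201.0.0: no
  /11 145.192.0.0: no
  /11 154.128.0.0: no
  /15 51.140.0.0: no
  /0 0.0.0.0: MATCH
Selected: next-hop 190.11.216.217 via eth0 (matched /16)


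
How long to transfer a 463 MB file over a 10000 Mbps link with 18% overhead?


Effective throughput = 10000 * (1 - 18/100) = 8200 Mbps
File size in Mb = 463 * 8 = 3704 Mb
Time = 3704 / 8200
Time = 0.4517 seconds


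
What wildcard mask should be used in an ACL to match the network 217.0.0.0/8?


Subnet mask: 255.0.0.0
Wildcard = 255.255.255.255 - subnet mask
255 - 255 = 0
255 - 0 = 255
255 - 0 = 255
255 - 0 = 255
Wildcard: 0.255.255.255


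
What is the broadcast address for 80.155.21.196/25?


Network: 80.155.21.128/25
Host bits = 7
Set all host bits to 1:
Broadcast: 80.155.21.255


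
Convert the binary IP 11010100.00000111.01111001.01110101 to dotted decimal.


11010100 = 212
00000111 = 7
01111001 = 121
01110101 = 117
IP: 212.7.121.117


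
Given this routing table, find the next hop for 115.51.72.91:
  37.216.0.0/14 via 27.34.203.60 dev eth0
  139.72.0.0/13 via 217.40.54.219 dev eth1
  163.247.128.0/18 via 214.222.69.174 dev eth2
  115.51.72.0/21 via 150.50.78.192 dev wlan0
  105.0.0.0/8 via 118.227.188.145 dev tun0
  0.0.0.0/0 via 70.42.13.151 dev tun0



Longest prefix match for 115.51.72.91:
  /14 37.216.0.0: no
  /13 139.72.0.0: no
  /18 163.247.128.0: no
  /21 115.51.72.0: MATCH
  /8 105.0.0.0: no
  /0 0.0.0.0: MATCH
Selected: next-hop 150.50.78.192 via wlan0 (matched /21)


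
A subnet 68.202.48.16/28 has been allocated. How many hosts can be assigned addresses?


Host bits = 32 - 28 = 4
Total addresses = 2^4 = 16
Usable = total - 2 (network and broadcast)
Usable hosts: 14


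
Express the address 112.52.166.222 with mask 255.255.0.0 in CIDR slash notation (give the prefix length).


Binary: 11111111.11111111.00000000.00000000
Count leading 1s
Prefix: /16


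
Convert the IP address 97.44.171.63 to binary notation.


97 = 01100001
44 = 00101100
171 = 10101011
63 = 00111111
Binary: 01100001.00101100.10101011.00111111


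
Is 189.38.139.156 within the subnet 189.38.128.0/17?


Subnet network: 189.38.128.0
Test IP AND mask: 189.38.128.0
Yes, 189.38.139.156 is in 189.38.128.0/17


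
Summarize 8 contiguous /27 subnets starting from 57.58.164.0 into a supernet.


Original prefix: /27
Number of subnets: 8 = 2^3
New prefix = 27 - 3 = 24
Supernet: 57.58.164.0/24


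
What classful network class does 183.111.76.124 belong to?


First octet: 183
Binary: 10110111
10xxxxxx -> Class B (128-191)
Class B, default mask 255.255.0.0 (/16)


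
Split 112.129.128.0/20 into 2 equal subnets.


New prefix = 20 + 1 = 21
Each subnet has 2048 addresses
  112.129.128.0/21
  112.129.136.0/21
Subnets: 112.129.128.0/21, 112.129.136.0/21


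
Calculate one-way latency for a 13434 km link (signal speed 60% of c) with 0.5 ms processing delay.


Speed = 0.6 * 3e5 km/s = 180000 km/s
Propagation delay = 13434 / 180000 = 0.0746 s = 74.6333 ms
Processing delay = 0.5 ms
Total one-way latency = 75.1333 ms


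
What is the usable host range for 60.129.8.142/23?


Network: 60.129.8.0
Broadcast: 60.129.9.255
First usable = network + 1
Last usable = broadcast - 1
Range: 60.129.8.1 to 60.129.9.254


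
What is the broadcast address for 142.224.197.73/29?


Network: 142.224.197.72/29
Host bits = 3
Set all host bits to 1:
Broadcast: 142.224.197.79


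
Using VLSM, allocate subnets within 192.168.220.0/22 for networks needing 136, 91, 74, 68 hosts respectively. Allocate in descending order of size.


136 hosts -> /24 (254 usable): 192.168.220.0/24
91 hosts -> /25 (126 usable): 192.168.221.0/25
74 hosts -> /25 (126 usable): 192.168.221.128/25
68 hosts -> /25 (126 usable): 192.168.222.0/25
Allocation: 192.168.220.0/24 (136 hosts, 254 usable); 192.168.221.0/25 (91 hosts, 126 usable); 192.168.221.128/25 (74 hosts, 126 usable); 192.168.222.0/25 (68 hosts, 126 usable)


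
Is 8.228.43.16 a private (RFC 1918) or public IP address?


RFC 1918 private ranges:
  10.0.0.0/8 (10.0.0.0 - 10.255.255.255)
  172.16.0.0/12 (172.16.0.0 - 172.31.255.255)
  192.168.0.0/16 (192.168.0.0 - 192.168.255.255)
Public (not in any RFC 1918 range)


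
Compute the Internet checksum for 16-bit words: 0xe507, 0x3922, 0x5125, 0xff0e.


Sum all words (with carry folding):
+ 0xe507 = 0xe507
+ 0x3922 = 0x1e2a
+ 0x5125 = 0x6f4f
+ 0xff0e = 0x6e5e
One's complement: ~0x6e5e
Checksum = 0x91a1


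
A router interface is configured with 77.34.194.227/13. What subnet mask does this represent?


/13 means 13 network bits, 19 host bits
Binary: 11111111111110000000000000000000
Mask: 255.248.0.0


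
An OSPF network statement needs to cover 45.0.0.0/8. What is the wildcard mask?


Subnet mask: 255.0.0.0
Wildcard = 255.255.255.255 - subnet mask
255 - 255 = 0
255 - 0 = 255
255 - 0 = 255
255 - 0 = 255
Wildcard: 0.255.255.255


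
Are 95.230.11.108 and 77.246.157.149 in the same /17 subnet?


Mask: 255.255.128.0
95.230.11.108 AND mask = 95.230.0.0
77.246.157.149 AND mask = 77.246.128.0
No, different subnets (95.230.0.0 vs 77.246.128.0)


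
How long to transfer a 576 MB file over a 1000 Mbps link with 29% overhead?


Effective throughput = 1000 * (1 - 29/100) = 710 Mbps
File size in Mb = 576 * 8 = 4608 Mb
Time = 4608 / 710
Time = 6.4901 seconds


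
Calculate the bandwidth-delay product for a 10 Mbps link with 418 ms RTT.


BDP = bandwidth * RTT
= 10 Mbps * 418 ms
= 10 * 1e6 * 418 / 1000 bits
= 4180000 bits
= 522500 bytes
= 510.2539 KB
BDP = 4180000 bits (522500 bytes)


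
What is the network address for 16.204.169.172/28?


IP:   00010000.11001100.10101001.10101100
Mask: 11111111.11111111.11111111.11110000
AND operation:
Net:  00010000.11001100.10101001.10100000
Network: 16.204.169.160/28


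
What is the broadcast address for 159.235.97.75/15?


Network: 159.234.0.0/15
Host bits = 17
Set all host bits to 1:
Broadcast: 159.235.255.255


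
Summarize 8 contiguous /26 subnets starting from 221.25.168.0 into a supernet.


Original prefix: /26
Number of subnets: 8 = 2^3
New prefix = 26 - 3 = 23
Supernet: 221.25.168.0/23


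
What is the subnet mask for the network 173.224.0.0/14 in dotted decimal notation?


/14 means 14 network bits, 18 host bits
Binary: 11111111111111000000000000000000
Mask: 255.252.0.0


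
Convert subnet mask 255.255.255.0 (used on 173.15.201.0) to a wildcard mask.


Subnet mask: 255.255.255.0
Wildcard = 255.255.255.255 - subnet mask
255 - 255 = 0
255 - 255 = 0
255 - 255 = 0
255 - 0 = 255
Wildcard: 0.0.0.255


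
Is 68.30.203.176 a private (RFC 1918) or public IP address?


RFC 1918 private ranges:
  10.0.0.0/8 (10.0.0.0 - 10.255.255.255)
  172.16.0.0/12 (172.16.0.0 - 172.31.255.255)
  192.168.0.0/16 (192.168.0.0 - 192.168.255.255)
Public (not in any RFC 1918 range)


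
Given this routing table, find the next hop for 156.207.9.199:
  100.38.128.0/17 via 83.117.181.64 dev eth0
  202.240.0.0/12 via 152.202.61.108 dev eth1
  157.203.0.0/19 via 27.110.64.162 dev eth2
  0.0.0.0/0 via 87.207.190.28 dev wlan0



Longest prefix match for 156.207.9.199:
  /17 100.38.128.0: no
  /12 202.240.0.0: no
  /19 157.203.0.0: no
  /0 0.0.0.0: MATCH
Selected: next-hop 87.207.190.28 via wlan0 (matched /0)


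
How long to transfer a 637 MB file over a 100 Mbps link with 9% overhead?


Effective throughput = 100 * (1 - 9/100) = 91 Mbps
File size in Mb = 637 * 8 = 5096 Mb
Time = 5096 / 91
Time = 56 seconds


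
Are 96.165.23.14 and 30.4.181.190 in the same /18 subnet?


Mask: 255.255.192.0
96.165.23.14 AND mask = 96.165.0.0
30.4.181.190 AND mask = 30.4.128.0
No, different subnets (96.165.0.0 vs 30.4.128.0)


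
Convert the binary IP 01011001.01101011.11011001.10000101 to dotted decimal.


01011001 = 89
01101011 = 107
11011001 = 217
10000101 = 133
IP: 89.107.217.133


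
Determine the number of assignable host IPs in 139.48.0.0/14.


Host bits = 32 - 14 = 18
Total addresses = 2^18 = 262144
Usable = total - 2 (network and broadcast)
Usable hosts: 262142


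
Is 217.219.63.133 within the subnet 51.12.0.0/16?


Subnet network: 51.12.0.0
Test IP AND mask: 217.219.0.0
No, 217.219.63.133 is not in 51.12.0.0/16


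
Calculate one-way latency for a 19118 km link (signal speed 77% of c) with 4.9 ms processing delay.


Speed = 0.77 * 3e5 km/s = 231000 km/s
Propagation delay = 19118 / 231000 = 0.0828 s = 82.7619 ms
Processing delay = 4.9 ms
Total one-way latency = 87.6619 ms


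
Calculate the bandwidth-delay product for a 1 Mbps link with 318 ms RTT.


BDP = bandwidth * RTT
= 1 Mbps * 318 ms
= 1 * 1e6 * 318 / 1000 bits
= 318000 bits
= 39750 bytes
= 38.8184 KB
BDP = 318000 bits (39750 bytes)


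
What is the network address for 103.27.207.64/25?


IP:   01100111.00011011.11001111.01000000
Mask: 11111111.11111111.11111111.10000000
AND operation:
Net:  01100111.00011011.11001111.00000000
Network: 103.27.207.0/25


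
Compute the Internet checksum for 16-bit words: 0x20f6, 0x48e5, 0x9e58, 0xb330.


Sum all words (with carry folding):
+ 0x20f6 = 0x20f6
+ 0x48e5 = 0x69db
+ 0x9e58 = 0x0834
+ 0xb330 = 0xbb64
One's complement: ~0xbb64
Checksum = 0x449b


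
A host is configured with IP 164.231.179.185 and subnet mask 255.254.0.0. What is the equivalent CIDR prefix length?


Binary: 11111111.11111110.00000000.00000000
Count leading 1s
Prefix: /15


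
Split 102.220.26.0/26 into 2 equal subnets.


New prefix = 26 + 1 = 27
Each subnet has 32 addresses
  102.220.26.0/27
  102.220.26.32/27
Subnets: 102.220.26.0/27, 102.220.26.32/27


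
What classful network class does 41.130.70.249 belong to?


First octet: 41
Binary: 00101001
0xxxxxxx -> Class A (1-126)
Class A, default mask 255.0.0.0 (/8)


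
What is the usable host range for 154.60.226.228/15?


Network: 154.60.0.0
Broadcast: 154.61.255.255
First usable = network + 1
Last usable = broadcast - 1
Range: 154.60.0.1 to 154.61.255.254


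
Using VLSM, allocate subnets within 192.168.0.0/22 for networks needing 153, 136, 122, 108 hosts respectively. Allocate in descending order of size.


153 hosts -> /24 (254 usable): 192.168.0.0/24
136 hosts -> /24 (254 usable): 192.168.1.0/24
122 hosts -> /25 (126 usable): 192.168.2.0/25
108 hosts -> /25 (126 usable): 192.168.2.128/25
Allocation: 192.168.0.0/24 (153 hosts, 254 usable); 192.168.1.0/24 (136 hosts, 254 usable); 192.168.2.0/25 (122 hosts, 126 usable); 192.168.2.128/25 (108 hosts, 126 usable)


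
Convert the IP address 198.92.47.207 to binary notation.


198 = 11000110
92 = 01011100
47 = 00101111
207 = 11001111
Binary: 11000110.01011100.00101111.11001111


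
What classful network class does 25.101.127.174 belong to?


First octet: 25
Binary: 00011001
0xxxxxxx -> Class A (1-126)
Class A, default mask 255.0.0.0 (/8)


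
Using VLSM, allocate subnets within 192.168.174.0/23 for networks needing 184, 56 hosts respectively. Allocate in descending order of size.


184 hosts -> /24 (254 usable): 192.168.174.0/24
56 hosts -> /26 (62 usable): 192.168.175.0/26
Allocation: 192.168.174.0/24 (184 hosts, 254 usable); 192.168.175.0/26 (56 hosts, 62 usable)


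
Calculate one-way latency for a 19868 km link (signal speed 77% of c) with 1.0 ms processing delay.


Speed = 0.77 * 3e5 km/s = 231000 km/s
Propagation delay = 19868 / 231000 = 0.086 s = 86.0087 ms
Processing delay = 1.0 ms
Total one-way latency = 87.0087 ms


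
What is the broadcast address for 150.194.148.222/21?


Network: 150.194.144.0/21
Host bits = 11
Set all host bits to 1:
Broadcast: 150.194.151.255


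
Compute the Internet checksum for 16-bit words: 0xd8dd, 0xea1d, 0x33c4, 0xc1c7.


Sum all words (with carry folding):
+ 0xd8dd = 0xd8dd
+ 0xea1d = 0xc2fb
+ 0x33c4 = 0xf6bf
+ 0xc1c7 = 0xb887
One's complement: ~0xb887
Checksum = 0x4778


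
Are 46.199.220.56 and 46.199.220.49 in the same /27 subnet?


Mask: 255.255.255.224
46.199.220.56 AND mask = 46.199.220.32
46.199.220.49 AND mask = 46.199.220.32
Yes, same subnet (46.199.220.32)


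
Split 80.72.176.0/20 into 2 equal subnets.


New prefix = 20 + 1 = 21
Each subnet has 2048 addresses
  80.72.176.0/21
  80.72.184.0/21
Subnets: 80.72.176.0/21, 80.72.184.0/21


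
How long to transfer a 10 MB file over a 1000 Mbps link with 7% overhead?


Effective throughput = 1000 * (1 - 7/100) = 930.0 Mbps
File size in Mb = 10 * 8 = 80 Mb
Time = 80 / 930.0
Time = 0.086 seconds


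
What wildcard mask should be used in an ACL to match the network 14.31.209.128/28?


Subnet mask: 255.255.255.240
Wildcard = 255.255.255.255 - subnet mask
255 - 255 = 0
255 - 255 = 0
255 - 255 = 0
255 - 240 = 15
Wildcard: 0.0.0.15


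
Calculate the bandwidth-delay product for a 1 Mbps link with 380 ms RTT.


BDP = bandwidth * RTT
= 1 Mbps * 380 ms
= 1 * 1e6 * 380 / 1000 bits
= 380000 bits
= 47500 bytes
= 46.3867 KB
BDP = 380000 bits (47500 bytes)


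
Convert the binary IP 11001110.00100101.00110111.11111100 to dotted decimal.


11001110 = 206
00100101 = 37
00110111 = 55
11111100 = 252
IP: 206.37.55.252


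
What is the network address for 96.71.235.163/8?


IP:   01100000.01000111.11101011.10100011
Mask: 11111111.00000000.00000000.00000000
AND operation:
Net:  01100000.00000000.00000000.00000000
Network: 96.0.0.0/8


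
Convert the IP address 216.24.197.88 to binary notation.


216 = 11011000
24 = 00011000
197 = 11000101
88 = 01011000
Binary: 11011000.00011000.11000101.01011000


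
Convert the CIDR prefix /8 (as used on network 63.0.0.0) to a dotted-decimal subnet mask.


/8 means 8 network bits, 24 host bits
Binary: 11111111000000000000000000000000
Mask: 255.0.0.0


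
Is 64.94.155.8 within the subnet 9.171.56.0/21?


Subnet network: 9.171.56.0
Test IP AND mask: 64.94.152.0
No, 64.94.155.8 is not in 9.171.56.0/21


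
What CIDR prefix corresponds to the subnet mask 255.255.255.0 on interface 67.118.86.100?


Binary: 11111111.11111111.11111111.00000000
Count leading 1s
Prefix: /24


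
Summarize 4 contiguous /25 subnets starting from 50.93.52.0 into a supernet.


Original prefix: /25
Number of subnets: 4 = 2^2
New prefix = 25 - 2 = 23
Supernet: 50.93.52.0/23


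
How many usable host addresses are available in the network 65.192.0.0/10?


Host bits = 32 - 10 = 22
Total addresses = 2^22 = 4194304
Usable = total - 2 (network and broadcast)
Usable hosts: 4194302


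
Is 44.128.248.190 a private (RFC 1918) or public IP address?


RFC 1918 private ranges:
  10.0.0.0/8 (10.0.0.0 - 10.255.255.255)
  172.16.0.0/12 (172.16.0.0 - 172.31.255.255)
  192.168.0.0/16 (192.168.0.0 - 192.168.255.255)
Public (not in any RFC 1918 range)


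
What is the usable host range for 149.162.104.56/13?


Network: 149.160.0.0
Broadcast: 149.167.255.255
First usable = network + 1
Last usable = broadcast - 1
Range: 149.160.0.1 to 149.167.255.254


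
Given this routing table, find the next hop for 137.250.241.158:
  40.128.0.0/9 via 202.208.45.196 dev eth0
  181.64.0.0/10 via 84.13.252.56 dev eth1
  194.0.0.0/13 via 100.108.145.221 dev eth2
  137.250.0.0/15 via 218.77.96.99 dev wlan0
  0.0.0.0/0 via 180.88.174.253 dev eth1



Longest prefix match for 137.250.241.158:
  /9 40.128.0.0: no
  /10 181.64.0.0: no
  /13 194.0.0.0: no
  /15 137.250.0.0: MATCH
  /0 0.0.0.0: MATCH
Selected: next-hop 218.77.96.99 via wlan0 (matched /15)


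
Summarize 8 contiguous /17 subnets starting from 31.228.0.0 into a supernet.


Original prefix: /17
Number of subnets: 8 = 2^3
New prefix = 17 - 3 = 14
Supernet: 31.228.0.0/14


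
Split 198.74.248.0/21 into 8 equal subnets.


New prefix = 21 + 3 = 24
Each subnet has 256 addresses
  198.74.248.0/24
  198.74.249.0/24
  198.74.250.0/24
  198.74.251.0/24
  198.74.252.0/24
  198.74.253.0/24
  198.74.254.0/24
  198.74.255.0/24
Subnets: 198.74.248.0/24, 198.74.249.0/24, 198.74.250.0/24, 198.74.251.0/24, 198.74.252.0/24, 198.74.253.0/24, 198.74.254.0/24, 198.74.255.0/24


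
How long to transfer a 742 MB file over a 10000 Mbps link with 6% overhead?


Effective throughput = 10000 * (1 - 6/100) = 9400 Mbps
File size in Mb = 742 * 8 = 5936 Mb
Time = 5936 / 9400
Time = 0.6315 seconds


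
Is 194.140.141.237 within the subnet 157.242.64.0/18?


Subnet network: 157.242.64.0
Test IP AND mask: 194.140.128.0
No, 194.140.141.237 is not in 157.242.64.0/18


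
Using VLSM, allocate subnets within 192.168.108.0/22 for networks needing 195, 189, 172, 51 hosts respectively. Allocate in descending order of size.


195 hosts -> /24 (254 usable): 192.168.108.0/24
189 hosts -> /24 (254 usable): 192.168.109.0/24
172 hosts -> /24 (254 usable): 192.168.110.0/24
51 hosts -> /26 (62 usable): 192.168.111.0/26
Allocation: 192.168.108.0/24 (195 hosts, 254 usable); 192.168.109.0/24 (189 hosts, 254 usable); 192.168.110.0/24 (172 hosts, 254 usable); 192.168.111.0/26 (51 hosts, 62 usable)


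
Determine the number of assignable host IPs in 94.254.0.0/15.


Host bits = 32 - 15 = 17
Total addresses = 2^17 = 131072
Usable = total - 2 (network and broadcast)
Usable hosts: 131070


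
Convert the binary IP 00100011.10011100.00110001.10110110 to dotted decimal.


00100011 = 35
10011100 = 156
00110001 = 49
10110110 = 182
IP: 35.156.49.182


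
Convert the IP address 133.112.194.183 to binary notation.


133 = 10000101
112 = 01110000
194 = 11000010
183 = 10110111
Binary: 10000101.01110000.11000010.10110111


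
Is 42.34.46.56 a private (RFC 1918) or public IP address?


RFC 1918 private ranges:
  10.0.0.0/8 (10.0.0.0 - 10.255.255.255)
  172.16.0.0/12 (172.16.0.0 - 172.31.255.255)
  192.168.0.0/16 (192.168.0.0 - 192.168.255.255)
Public (not in any RFC 1918 range)


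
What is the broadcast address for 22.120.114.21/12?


Network: 22.112.0.0/12
Host bits = 20
Set all host bits to 1:
Broadcast: 22.127.255.255


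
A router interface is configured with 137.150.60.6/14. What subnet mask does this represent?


/14 means 14 network bits, 18 host bits
Binary: 11111111111111000000000000000000
Mask: 255.252.0.0


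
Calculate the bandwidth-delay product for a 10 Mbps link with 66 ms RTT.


BDP = bandwidth * RTT
= 10 Mbps * 66 ms
= 10 * 1e6 * 66 / 1000 bits
= 660000 bits
= 82500 bytes
= 80.5664 KB
BDP = 660000 bits (82500 bytes)


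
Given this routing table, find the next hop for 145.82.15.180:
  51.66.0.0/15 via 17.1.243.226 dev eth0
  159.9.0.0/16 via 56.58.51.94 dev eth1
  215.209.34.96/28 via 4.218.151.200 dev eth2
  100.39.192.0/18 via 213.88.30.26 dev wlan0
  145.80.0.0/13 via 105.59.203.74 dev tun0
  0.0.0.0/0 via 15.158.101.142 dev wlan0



Longest prefix match for 145.82.15.180:
  /15 51.66.0.0: no
  /16 159.9.0.0: no
  /28 215.209.34.96: no
  /18 100.39.192.0: no
  /13 145.80.0.0: MATCH
  /0 0.0.0.0: MATCH
Selected: next-hop 105.59.203.74 via tun0 (matched /13)


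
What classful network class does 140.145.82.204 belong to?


First octet: 140
Binary: 10001100
10xxxxxx -> Class B (128-191)
Class B, default mask 255.255.0.0 (/16)


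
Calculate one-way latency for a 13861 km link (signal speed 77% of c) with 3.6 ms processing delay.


Speed = 0.77 * 3e5 km/s = 231000 km/s
Propagation delay = 13861 / 231000 = 0.06 s = 60.0043 ms
Processing delay = 3.6 ms
Total one-way latency = 63.6043 ms


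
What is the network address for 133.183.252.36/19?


IP:   10000101.10110111.11111100.00100100
Mask: 11111111.11111111.11100000.00000000
AND operation:
Net:  10000101.10110111.11100000.00000000
Network: 133.183.224.0/19


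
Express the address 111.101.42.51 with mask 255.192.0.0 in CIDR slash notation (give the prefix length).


Binary: 11111111.11000000.00000000.00000000
Count leading 1s
Prefix: /10


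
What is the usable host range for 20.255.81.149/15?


Network: 20.254.0.0
Broadcast: 20.255.255.255
First usable = network + 1
Last usable = broadcast - 1
Range: 20.254.0.1 to 20.255.255.254


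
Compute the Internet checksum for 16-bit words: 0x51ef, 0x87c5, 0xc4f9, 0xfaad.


Sum all words (with carry folding):
+ 0x51ef = 0x51ef
+ 0x87c5 = 0xd9b4
+ 0xc4f9 = 0x9eae
+ 0xfaad = 0x995c
One's complement: ~0x995c
Checksum = 0x66a3


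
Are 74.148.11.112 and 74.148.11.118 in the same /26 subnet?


Mask: 255.255.255.192
74.148.11.112 AND mask = 74.148.11.64
74.148.11.118 AND mask = 74.148.11.64
Yes, same subnet (74.148.11.64)


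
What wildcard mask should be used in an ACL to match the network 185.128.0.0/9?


Subnet mask: 255.128.0.0
Wildcard = 255.255.255.255 - subnet mask
255 - 255 = 0
255 - 128 = 127
255 - 0 = 255
255 - 0 = 255
Wildcard: 0.127.255.255


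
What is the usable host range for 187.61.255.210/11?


Network: 187.32.0.0
Broadcast: 187.63.255.255
First usable = network + 1
Last usable = broadcast - 1
Range: 187.32.0.1 to 187.63.255.254


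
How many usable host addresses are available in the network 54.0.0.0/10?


Host bits = 32 - 10 = 22
Total addresses = 2^22 = 4194304
Usable = total - 2 (network and broadcast)
Usable hosts: 4194302


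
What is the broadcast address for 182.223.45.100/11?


Network: 182.192.0.0/11
Host bits = 21
Set all host bits to 1:
Broadcast: 182.223.255.255


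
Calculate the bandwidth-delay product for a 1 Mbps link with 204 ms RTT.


BDP = bandwidth * RTT
= 1 Mbps * 204 ms
= 1 * 1e6 * 204 / 1000 bits
= 204000 bits
= 25500 bytes
= 24.9023 KB
BDP = 204000 bits (25500 bytes)


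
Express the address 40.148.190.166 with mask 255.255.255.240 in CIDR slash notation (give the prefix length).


Binary: 11111111.11111111.11111111.11110000
Count leading 1s
Prefix: /28


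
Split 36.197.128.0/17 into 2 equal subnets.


New prefix = 17 + 1 = 18
Each subnet has 16384 addresses
  36.197.128.0/18
  36.197.192.0/18
Subnets: 36.197.128.0/18, 36.197.192.0/18
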